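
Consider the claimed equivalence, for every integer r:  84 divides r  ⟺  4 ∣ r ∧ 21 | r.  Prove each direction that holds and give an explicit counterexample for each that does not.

The biconditional holds.

(→) If 84 ∣ r, write r = 84q. Since 84 = 21·4, r = 4·(21q), so 4 ∣ r; and since 84 = 4·21, r = 21·(4q), so 21 ∣ r.

(←) Suppose 4 ∣ r and 21 ∣ r. Any common multiple of 4 and 21 is a multiple of their lcm; here gcd(4, 21) = 1, so lcm(4, 21) = 4·21 = 84, so 84 ∣ r.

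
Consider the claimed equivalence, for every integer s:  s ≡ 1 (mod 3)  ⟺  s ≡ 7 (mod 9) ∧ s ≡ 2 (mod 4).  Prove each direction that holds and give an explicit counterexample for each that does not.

Only the converse holds.

[⇐] If s ≡ 7 (mod 9) and s ≡ 2 (mod 4), then by the Chinese remainder theorem s ≡ 34 (mod 36). Since 34 ≡ 1 (mod 3) and 3 ∣ 36, we get s ≡ 1 (mod 3).

[⇒] This fails: s = 1 gives 1 ≡ 1 (mod 3) but 1 ≡ 1 (mod 9), so the conjunction on the right does not hold.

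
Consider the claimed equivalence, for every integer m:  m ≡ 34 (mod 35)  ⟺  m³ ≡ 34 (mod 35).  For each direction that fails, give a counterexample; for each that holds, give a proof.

The forward direction holds; the converse fails.

(⟹) Suppose m ≡ 34 (mod 35). Write m = 35j + 34. Then (35j + 34)³ = 42875j³ + 124950j² + 121380j + 39304 = 35(1225j³ + 3570j² + 3468j + 1122) + 34, so m³ ≡ 34 (mod 35).

(⟸) This fails: take m = 19. Then 19³ = 6859 ≡ 34 (mod 35), yet 19 ≡ 19 (mod 35), not 34.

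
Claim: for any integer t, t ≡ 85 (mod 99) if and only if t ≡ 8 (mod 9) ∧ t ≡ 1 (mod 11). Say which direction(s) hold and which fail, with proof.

(→) This fails: t = 85 gives 85 ≡ 85 (mod 99) but 85 ≡ 4 (mod 9), so the conjunction on the right does not hold.

(←) This fails: t = 89 satisfies both congruences on the right (89 ≡ 8 mod 9 and 89 ≡ 1 mod 11) yet 89 ≡ 89 (mod 99), not 85.

(⇒) fails and (⇐) fails.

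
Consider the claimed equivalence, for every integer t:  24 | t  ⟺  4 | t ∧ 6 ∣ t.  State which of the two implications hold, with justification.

Forward direction. If 24 ∣ t, write t = 24q. Since 24 = 6·4, t = 4·(6q), so 4 ∣ t; and since 24 = 4·6, t = 6·(4q), so 6 ∣ t.

Converse. This fails: take t = 12. Both 4 ∣ 12 and 6 ∣ 12, yet 12 is not a multiple of 24 (since 12 = 0·24 + 12), so 24 ∤ 12.

The forward direction holds; the converse fails.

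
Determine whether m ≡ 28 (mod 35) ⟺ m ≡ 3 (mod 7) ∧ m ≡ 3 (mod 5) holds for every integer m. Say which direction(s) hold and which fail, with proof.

[⇒] This fails: m = 28 gives 28 ≡ 28 (mod 35) but 28 ≡ 0 (mod 7), so the conjunction on the right does not hold.

[⇐] This fails: m = 3 satisfies both congruences on the right (3 ≡ 3 mod 7 and 3 ≡ 3 mod 5) yet 3 ≡ 3 (mod 35), not 28.

Neither direction holds.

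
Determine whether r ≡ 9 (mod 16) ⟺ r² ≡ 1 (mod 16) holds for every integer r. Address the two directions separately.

[⇒] Suppose r ≡ 9 (mod 16). Write r = 16j + 9. Then (16j + 9)² = 256j² + 288j + 81 = 16(16j² + 18j + 5) + 1, so r² ≡ 1 (mod 16).

[⇐] This fails: take r = 1. Then 1² = 1 ≡ 1 (mod 16), yet 1 ≡ 1 (mod 16), not 9.

Only the forward implication holds.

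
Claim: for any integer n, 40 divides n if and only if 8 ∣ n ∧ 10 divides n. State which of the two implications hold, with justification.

[⇒] If 40 ∣ n, write n = 40q. Since 40 = 5·8, n = 8·(5q), so 8 ∣ n; and since 40 = 4·10, n = 10·(4q), so 10 ∣ n.

[⇐] Suppose 8 ∣ n and 10 ∣ n. Any common multiple of 8 and 10 is a multiple of their lcm; here lcm(8, 10) = 8·10/gcd(8, 10) = 80/2 = 40, so 40 ∣ n.

The biconditional holds.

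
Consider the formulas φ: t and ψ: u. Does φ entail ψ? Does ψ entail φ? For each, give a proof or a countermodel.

(⇒) fails and (⇐) fails.

(→) This fails. Under t = T, u = F, the left side is true but the right side is false.

(←) This fails. Under t = F, u = T, the left side is false but the right side is true.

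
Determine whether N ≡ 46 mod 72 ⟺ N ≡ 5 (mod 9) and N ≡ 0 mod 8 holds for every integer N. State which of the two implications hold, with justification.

(⇒) This fails: N = 46 gives 46 ≡ 46 (mod 72) but 46 ≡ 1 (mod 9), so the conjunction on the right does not hold.

(⇐) This fails: N = 32 satisfies both congruences on the right (32 ≡ 5 mod 9 and 32 ≡ 0 mod 8) yet 32 ≡ 32 (mod 72), not 46.

(⇒) fails and (⇐) fails.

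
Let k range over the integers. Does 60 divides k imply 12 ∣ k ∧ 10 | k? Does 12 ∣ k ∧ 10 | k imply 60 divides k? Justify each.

Forward direction. If 60 ∣ k, write k = 60q. Since 60 = 5·12, k = 12·(5q), so 12 ∣ k; and since 60 = 6·10, k = 10·(6q), so 10 ∣ k.

Converse. Suppose 12 ∣ k and 10 ∣ k. Any common multiple of 12 and 10 is a multiple of their lcm; here lcm(12, 10) = 12·10/gcd(12, 10) = 120/2 = 60, so 60 ∣ k.

Both implications hold.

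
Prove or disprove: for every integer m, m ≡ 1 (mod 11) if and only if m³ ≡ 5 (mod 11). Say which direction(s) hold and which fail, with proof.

Forward direction. This fails: take m = 1. Then 1 ≡ 1 (mod 11), but 1³ = 1 ≡ 1 (mod 11), not 5.

Converse. This fails: take m = 3. Then 3³ = 27 ≡ 5 (mod 11), yet 3 ≡ 3 (mod 11), not 1.

Neither direction holds.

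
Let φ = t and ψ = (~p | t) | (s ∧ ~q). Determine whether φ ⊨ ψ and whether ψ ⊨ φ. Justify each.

Only the forward direction holds.

(⟹) Assume the antecedent. If t is true, (~p | t) | (s ∧ ~q) reduces to true regardless of the other variables. If t is false, the antecedent cannot hold. Either way (~p | t) | (s ∧ ~q) holds.

(⟸) This fails. Under s = F, q = F, p = F, t = F, the left side is false but the right side is true.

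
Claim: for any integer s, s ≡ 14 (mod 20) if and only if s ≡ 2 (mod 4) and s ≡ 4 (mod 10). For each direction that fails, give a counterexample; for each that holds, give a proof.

The biconditional holds.

(⟹) Suppose s ≡ 14 (mod 20); write s = 20j + 14. Since 4 ∣ 20, reducing mod 4 gives s ≡ 14 ≡ 2 (mod 4); since 10 ∣ 20, reducing mod 10 gives s ≡ 14 ≡ 4 (mod 10).

(⟸) Conversely, if s ≡ 2 (mod 4) and s ≡ 4 (mod 10), then by the Chinese remainder theorem s ≡ 14 (mod 20). This is exactly s ≡ 14 (mod 20).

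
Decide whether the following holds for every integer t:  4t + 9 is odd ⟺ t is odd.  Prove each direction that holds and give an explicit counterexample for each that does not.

(→) This fails: take t = 0. Then 4t + 9 = 9, which is odd, yet t = 0 is even, not odd.

(←) Suppose t is odd. Since 4 is even, 4t is even for every t, so 4t + 9 has the same parity as 9, which is odd. Hence 4t + 9 is odd.

Only the reverse direction holds.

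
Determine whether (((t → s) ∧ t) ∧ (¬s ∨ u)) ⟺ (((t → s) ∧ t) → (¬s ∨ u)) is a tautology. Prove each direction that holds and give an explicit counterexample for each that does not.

(⟸) This fails. Under s = F, u = F, t = F, the left side is false but the right side is true.

(⟹) Assume the antecedent. If s is true, the antecedent forces (s = T, u = T, t = T), and ((t → s) ∧ t) → (¬s ∨ u) holds there. If s is false, the antecedent cannot hold. Either way ((t → s) ∧ t) → (¬s ∨ u) holds.

Only the forward direction holds.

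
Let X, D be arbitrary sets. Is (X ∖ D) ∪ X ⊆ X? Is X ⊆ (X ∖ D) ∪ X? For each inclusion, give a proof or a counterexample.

Both inclusions hold; the sets are equal.

(⟹) Let x ∈ (X ∖ D) ∪ X. Then either x ∈ X and x ∉ D; or x ∈ X ∩ D. In each case x ∈ X, so (X ∖ D) ∪ X ⊆ X.

(⟸) Let x ∈ X. Then either x ∈ X and x ∉ D; or x ∈ X ∩ D. In each case x ∈ (X ∖ D) ∪ X, so X ⊆ (X ∖ D) ∪ X.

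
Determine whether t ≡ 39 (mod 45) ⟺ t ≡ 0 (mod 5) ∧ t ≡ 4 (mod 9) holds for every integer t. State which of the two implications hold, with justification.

(⇒) This fails: t = 39 gives 39 ≡ 39 (mod 45) but 39 ≡ 4 (mod 5), so the conjunction on the right does not hold.

(⇐) This fails: t = 40 satisfies both congruences on the right (40 ≡ 0 mod 5 and 40 ≡ 4 mod 9) yet 40 ≡ 40 (mod 45), not 39.

(⇒) fails and (⇐) fails.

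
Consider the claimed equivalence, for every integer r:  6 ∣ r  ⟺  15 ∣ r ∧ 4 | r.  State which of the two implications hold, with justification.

Not equivalent: only (⇐) holds.

(→) This fails: take r = 6. Certainly 6 ∣ 6, but 15 ∤ 6.

(←) Suppose 15 ∣ r and 4 ∣ r. Any common multiple of 15 and 4 is a multiple of their lcm; here gcd(15, 4) = 1, so lcm(15, 4) = 15·4 = 60, so 60 ∣ r. Since 6 ∣ 60, it follows that 6 ∣ r.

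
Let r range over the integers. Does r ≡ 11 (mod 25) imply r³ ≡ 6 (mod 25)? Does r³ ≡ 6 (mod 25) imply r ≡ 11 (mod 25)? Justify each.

(⇒) Suppose r ≡ 11 (mod 25). Write r = 25j + 11. Then (25j + 11)³ = 15625j³ + 20625j² + 9075j + 1331 = 25(625j³ + 825j² + 363j + 53) + 6, so r³ ≡ 6 (mod 25).

(⇐) Conversely, suppose r³ ≡ 6 (mod 25). The only residue r in {0, …, 24} with r³ ≡ 6 (mod 25) is r = 11, so r ≡ 11 (mod 25).

Both implications hold.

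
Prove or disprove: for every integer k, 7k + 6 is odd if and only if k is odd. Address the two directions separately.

(→) Suppose 7k + 6 is odd. Since 7 is odd, 7k and k have the same parity, so 7k + 6 ≡ k + 6 (mod 2). As 6 is even, 7k + 6 is odd exactly when k is odd. Thus k is odd.

(←) Conversely, suppose k is odd; write k = 2j + 1. Then 7k + 6 = 7·(2j + 1) + 6 = 2·7j + 13, which is odd.

The biconditional holds.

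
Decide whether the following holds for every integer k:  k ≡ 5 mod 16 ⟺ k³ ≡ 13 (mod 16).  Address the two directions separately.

Both implications hold.

(⇒) Suppose k ≡ 5 mod 16. Write k = 16j + 5. Then (16j + 5)³ = 4096j³ + 3840j² + 1200j + 125 = 16(256j³ + 240j² + 75j + 7) + 13, so k³ ≡ 13 (mod 16).

(⇐) Conversely, suppose k³ ≡ 13 (mod 16). The only residue r in {0, …, 15} with r³ ≡ 13 (mod 16) is r = 5, so k ≡ 5 (mod 16).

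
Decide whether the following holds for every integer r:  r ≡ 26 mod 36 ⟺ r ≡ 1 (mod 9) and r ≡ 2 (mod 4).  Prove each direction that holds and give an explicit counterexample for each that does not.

Forward direction. This fails: r = 26 gives 26 ≡ 26 (mod 36) but 26 ≡ 8 (mod 9), so the conjunction on the right does not hold.

Converse. This fails: r = 10 satisfies both congruences on the right (10 ≡ 1 mod 9 and 10 ≡ 2 mod 4) yet 10 ≡ 10 (mod 36), not 26.

Both directions fail.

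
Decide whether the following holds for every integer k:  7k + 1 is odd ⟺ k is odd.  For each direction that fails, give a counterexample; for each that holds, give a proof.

Forward direction. This fails: k = 2 gives 7k + 1 = 15, which is odd, but 2 is even, not odd.

Converse. This also fails: k = 1 is odd, but 7k + 1 = 8 is even, not odd.

(⇒) fails and (⇐) fails.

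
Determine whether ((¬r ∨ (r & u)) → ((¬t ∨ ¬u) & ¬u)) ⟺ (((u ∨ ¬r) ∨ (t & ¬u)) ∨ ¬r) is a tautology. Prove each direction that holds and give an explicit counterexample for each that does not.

Neither implication holds.

[⇒] This fails. Under r = T, t = F, u = F, the left side is true but the right side is false.

[⇐] This fails. Under r = F, t = F, u = T, the left side is false but the right side is true.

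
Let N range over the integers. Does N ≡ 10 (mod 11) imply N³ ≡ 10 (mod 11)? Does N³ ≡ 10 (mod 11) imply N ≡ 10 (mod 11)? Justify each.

Equivalent; both directions hold.

(⟹) Suppose N ≡ 10 (mod 11). Write N = 11j + 10. Then (11j + 10)³ = 1331j³ + 3630j² + 3300j + 1000 = 11(121j³ + 330j² + 300j + 90) + 10, so N³ ≡ 10 (mod 11).

(⟸) For the converse, argue contrapositively. If N ≢ 10 (mod 11), then N is congruent to one of 0, 1, 2, 3, 4, 5, 6, 7, 8, 9 modulo 11, and these give N³ ≡ 0, 1, 8, 5, 9, 4, 7, 2, 6, 3 respectively — never 10.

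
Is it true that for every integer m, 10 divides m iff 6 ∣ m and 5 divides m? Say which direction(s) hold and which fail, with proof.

Only the converse holds.

(⟹) This fails: take m = 10. Certainly 10 ∣ 10, but 6 ∤ 10.

(⟸) Suppose 6 ∣ m and 5 ∣ m. Any common multiple of 6 and 5 is a multiple of their lcm; here gcd(6, 5) = 1, so lcm(6, 5) = 6·5 = 30, so 30 ∣ m. Since 10 ∣ 30, it follows that 10 ∣ m.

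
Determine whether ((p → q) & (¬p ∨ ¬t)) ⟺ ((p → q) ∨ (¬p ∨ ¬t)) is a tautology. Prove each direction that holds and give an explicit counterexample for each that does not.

[⇐] This fails. Under t = F, q = F, p = T, the left side is false but the right side is true.

[⇒] Assume the antecedent. If t is true, the antecedent forces (t = T, q = F, p = F) or (t = T, q = T, p = F), and (p → q) ∨ (¬p ∨ ¬t) holds there. If t is false, (p → q) ∨ (¬p ∨ ¬t) reduces to true regardless of the other variables. Either way (p → q) ∨ (¬p ∨ ¬t) holds.

(⇒) holds; (⇐) fails.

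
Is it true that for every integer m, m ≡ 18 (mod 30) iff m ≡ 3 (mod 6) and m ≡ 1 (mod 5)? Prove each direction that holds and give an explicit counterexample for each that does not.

Neither implication holds.

(⇒) This fails: m = 18 gives 18 ≡ 18 (mod 30) but 18 ≡ 0 (mod 6), so the conjunction on the right does not hold.

(⇐) This fails: m = 21 satisfies both congruences on the right (21 ≡ 3 mod 6 and 21 ≡ 1 mod 5) yet 21 ≡ 21 (mod 30), not 18.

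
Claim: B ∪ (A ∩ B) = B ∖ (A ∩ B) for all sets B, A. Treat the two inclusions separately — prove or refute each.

Only the reverse inclusion holds.

Forward inclusion. This inclusion fails. Take B = {1}, A = {1}; then 1 ∈ B ∪ (A ∩ B) but 1 ∉ B ∖ (A ∩ B).

Reverse inclusion. Let x ∈ B ∖ (A ∩ B). Then x ∈ B and x ∉ A, from which x ∈ B ∪ (A ∩ B).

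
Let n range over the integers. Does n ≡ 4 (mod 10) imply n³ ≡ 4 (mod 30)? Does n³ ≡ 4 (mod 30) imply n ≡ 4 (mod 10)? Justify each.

The forward direction fails; the converse holds.

(⇒) This fails: take n = 14. Then 14 ≡ 4 (mod 10), but 14³ = 2744 ≡ 14 (mod 30), not 4.

(⇐) Conversely, the residues r modulo 30 with r³ ≡ 4 (mod 30) are exactly {4}, and each is ≡ 4 (mod 10).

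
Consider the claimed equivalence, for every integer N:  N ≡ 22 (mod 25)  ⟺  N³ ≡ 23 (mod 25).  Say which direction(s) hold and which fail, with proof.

(⇐) Suppose N³ ≡ 23 (mod 25). The only residue r in {0, …, 24} with r³ ≡ 23 (mod 25) is r = 22, so N ≡ 22 (mod 25).

(⇒) Suppose N ≡ 22 (mod 25). Write N = 25j + 22. Then (25j + 22)³ = 15625j³ + 41250j² + 36300j + 10648 = 25(625j³ + 1650j² + 1452j + 425) + 23, so N³ ≡ 23 (mod 25).

The biconditional holds.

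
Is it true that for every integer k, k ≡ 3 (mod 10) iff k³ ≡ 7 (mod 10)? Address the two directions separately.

(⟹) Suppose k ≡ 3 (mod 10). Write k = 10j + 3. Then (10j + 3)³ = 1000j³ + 900j² + 270j + 27 = 10(100j³ + 90j² + 27j + 2) + 7, so k³ ≡ 7 (mod 10).

(⟸) For the converse, argue contrapositively. If k ≢ 3 (mod 10), then k is congruent to one of 0, 1, 2, 4, 5, 6, 7, 8, 9 modulo 10, and these give k³ ≡ 0, 1, 8, 4, 5, 6, 3, 2, 9 respectively — never 7.

Both directions hold.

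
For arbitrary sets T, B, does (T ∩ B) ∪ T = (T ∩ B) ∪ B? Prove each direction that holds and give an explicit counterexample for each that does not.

(⊆) fails and (⊇) fails.

(⊆) This inclusion fails. Take T = {1}, B = ∅; then 1 ∈ (T ∩ B) ∪ T but 1 ∉ (T ∩ B) ∪ B.

(⊇) This inclusion fails. Take T = ∅, B = {1}; then 1 ∈ (T ∩ B) ∪ B but 1 ∉ (T ∩ B) ∪ T.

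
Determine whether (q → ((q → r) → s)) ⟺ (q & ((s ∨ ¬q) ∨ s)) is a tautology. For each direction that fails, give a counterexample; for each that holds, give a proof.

Not equivalent: only (⇐) holds.

(←) Assume the antecedent. If q is true, the antecedent forces (q = T, r = F, s = T) or (q = T, r = T, s = T), and q → ((q → r) → s) holds there. If q is false, the antecedent cannot hold. Either way q → ((q → r) → s) holds.

(→) This fails. Under q = F, r = F, s = F, the left side is true but the right side is false.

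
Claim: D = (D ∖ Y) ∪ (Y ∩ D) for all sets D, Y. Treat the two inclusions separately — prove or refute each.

Forward inclusion. Let x ∈ D. Then either x ∈ D and x ∉ Y; or x ∈ D ∩ Y. In each case x ∈ (D ∖ Y) ∪ (Y ∩ D), so D ⊆ (D ∖ Y) ∪ (Y ∩ D).

Reverse inclusion. Let x ∈ (D ∖ Y) ∪ (Y ∩ D). Then either x ∈ D and x ∉ Y; or x ∈ D ∩ Y. In each case x ∈ D, so (D ∖ Y) ∪ (Y ∩ D) ⊆ D.

Both inclusions hold; the sets are equal.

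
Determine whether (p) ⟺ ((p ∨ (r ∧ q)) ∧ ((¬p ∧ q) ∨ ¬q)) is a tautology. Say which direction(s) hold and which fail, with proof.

Both directions fail.

(⟹) This fails. Under p = T, q = T, r = F, the left side is true but the right side is false.

(⟸) This fails. Under p = F, q = T, r = T, the left side is false but the right side is true.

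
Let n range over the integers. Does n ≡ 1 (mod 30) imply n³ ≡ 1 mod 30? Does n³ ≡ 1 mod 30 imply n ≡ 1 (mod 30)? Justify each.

[⇒] Suppose n ≡ 1 (mod 30). Write n = 30j + 1. Then (30j + 1)³ = 27000j³ + 2700j² + 90j + 1 = 30(900j³ + 90j² + 3j) + 1, so n³ ≡ 1 (mod 30).

[⇐] Conversely, suppose n³ ≡ 1 (mod 30). The only residue r in {0, …, 29} with r³ ≡ 1 (mod 30) is r = 1, so n ≡ 1 (mod 30).

The biconditional holds.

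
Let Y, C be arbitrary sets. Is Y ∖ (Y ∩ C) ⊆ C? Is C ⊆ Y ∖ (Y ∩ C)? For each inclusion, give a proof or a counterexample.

(⊆) fails and (⊇) fails.

(⊆) This inclusion fails. Take Y = {1}, C = ∅; then 1 ∈ Y ∖ (Y ∩ C) but 1 ∉ C.

(⊇) This inclusion fails. Take Y = ∅, C = {1}; then 1 ∈ C but 1 ∉ Y ∖ (Y ∩ C).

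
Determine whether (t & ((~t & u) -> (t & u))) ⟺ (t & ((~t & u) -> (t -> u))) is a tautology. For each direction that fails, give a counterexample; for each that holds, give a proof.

Both directions hold.

[⇒] Assume the antecedent. If u is true, the antecedent forces (u = T, t = T), and t & ((~t & u) -> (t -> u)) holds there. If u is false, the antecedent forces (u = F, t = T), and t & ((~t & u) -> (t -> u)) holds there. Either way t & ((~t & u) -> (t -> u)) holds.

[⇐] Assume the antecedent. If u is true, the antecedent forces (u = T, t = T), and t & ((~t & u) -> (t & u)) holds there. If u is false, the antecedent forces (u = F, t = T), and t & ((~t & u) -> (t & u)) holds there. Either way t & ((~t & u) -> (t & u)) holds.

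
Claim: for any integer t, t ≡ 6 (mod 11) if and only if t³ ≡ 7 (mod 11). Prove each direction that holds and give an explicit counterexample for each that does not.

Equivalent; both directions hold.

(⟸) For the converse, argue contrapositively. If t ≢ 6 (mod 11), then t is congruent to one of 0, 1, 2, 3, 4, 5, 7, 8, 9, 10 modulo 11, and these give t³ ≡ 0, 1, 8, 5, 9, 4, 2, 6, 3, 10 respectively — never 7.

(⟹) Suppose t ≡ 6 (mod 11). Write t = 11j + 6. Then (11j + 6)³ = 1331j³ + 2178j² + 1188j + 216 = 11(121j³ + 198j² + 108j + 19) + 7, so t³ ≡ 7 (mod 11).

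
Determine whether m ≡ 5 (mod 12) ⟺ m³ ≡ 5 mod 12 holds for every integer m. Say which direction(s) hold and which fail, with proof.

The biconditional holds.

[⇒] Suppose m ≡ 5 (mod 12). Write m = 12j + 5. Then (12j + 5)³ = 1728j³ + 2160j² + 900j + 125 = 12(144j³ + 180j² + 75j + 10) + 5, so m³ ≡ 5 (mod 12).

[⇐] For the converse, argue contrapositively. If m ≢ 5 (mod 12), then m is congruent to one of 0, 1, 2, 3, 4, 6, 7, 8, 9, 10, 11 modulo 12, and these give m³ ≡ 0, 1, 8, 3, 4, 0, 7, 8, 9, 4, 11 respectively — never 5.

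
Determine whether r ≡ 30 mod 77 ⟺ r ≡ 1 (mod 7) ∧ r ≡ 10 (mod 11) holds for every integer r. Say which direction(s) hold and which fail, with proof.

(→) This fails: r = 30 gives 30 ≡ 30 (mod 77) but 30 ≡ 2 (mod 7), so the conjunction on the right does not hold.

(←) This fails: r = 43 satisfies both congruences on the right (43 ≡ 1 mod 7 and 43 ≡ 10 mod 11) yet 43 ≡ 43 (mod 77), not 30.

Both directions fail.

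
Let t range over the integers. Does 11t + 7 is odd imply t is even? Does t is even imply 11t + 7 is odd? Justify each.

(⟹) Suppose 11t + 7 is odd. Since 11 is odd, 11t and t have the same parity, so 11t + 7 ≡ t + 7 (mod 2). As 7 is odd, 11t + 7 is odd exactly when t is even. Thus t is even.

(⟸) Conversely, suppose t is even; write t = 2j. Then 11t + 7 = 11·(2j) + 7 = 2·11j + 7, which is odd.

Both implications hold.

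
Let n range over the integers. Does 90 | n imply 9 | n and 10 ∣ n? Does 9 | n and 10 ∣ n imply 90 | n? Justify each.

Both implications hold.

[⇒] If 90 ∣ n, write n = 90q. Since 90 = 10·9, n = 9·(10q), so 9 ∣ n; and since 90 = 9·10, n = 10·(9q), so 10 ∣ n.

[⇐] Suppose 9 ∣ n and 10 ∣ n. Any common multiple of 9 and 10 is a multiple of their lcm; here gcd(9, 10) = 1, so lcm(9, 10) = 9·10 = 90, so 90 ∣ n.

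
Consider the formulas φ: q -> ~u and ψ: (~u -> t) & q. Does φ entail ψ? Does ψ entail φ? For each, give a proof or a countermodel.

Both directions fail.

Forward direction. This fails. Under t = F, u = F, q = F, the left side is true but the right side is false.

Converse. This fails. Under t = F, u = T, q = T, the left side is false but the right side is true.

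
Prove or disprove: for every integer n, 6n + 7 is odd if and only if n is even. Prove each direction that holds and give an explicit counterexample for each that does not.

The forward direction fails; the converse holds.

(⟹) This fails: take n = 7. Then 6n + 7 = 49, which is odd, yet n = 7 is odd, not even.

(⟸) Suppose n is even. Since 6 is even, 6n is even for every n, so 6n + 7 has the same parity as 7, which is odd. Hence 6n + 7 is odd.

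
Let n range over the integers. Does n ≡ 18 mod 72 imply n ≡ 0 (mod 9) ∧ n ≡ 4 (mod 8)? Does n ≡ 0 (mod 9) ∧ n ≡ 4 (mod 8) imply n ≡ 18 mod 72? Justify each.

(⇒) This fails: n = 18 gives 18 ≡ 18 (mod 72) but 18 ≡ 2 (mod 8), so the conjunction on the right does not hold.

(⇐) This fails: n = 36 satisfies both congruences on the right (36 ≡ 0 mod 9 and 36 ≡ 4 mod 8) yet 36 ≡ 36 (mod 72), not 18.

Both directions fail.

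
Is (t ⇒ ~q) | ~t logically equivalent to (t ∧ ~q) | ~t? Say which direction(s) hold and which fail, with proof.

Both implications hold.

Forward direction. Assume the antecedent. If q is true, the antecedent forces (q = T, t = F), and (t ∧ ~q) | ~t holds there. If q is false, (t ∧ ~q) | ~t reduces to true regardless of the other variables. Either way (t ∧ ~q) | ~t holds.

Converse. Assume the antecedent. If q is true, the antecedent forces (q = T, t = F), and (t ⇒ ~q) | ~t holds there. If q is false, (t ⇒ ~q) | ~t reduces to true regardless of the other variables. Either way (t ⇒ ~q) | ~t holds.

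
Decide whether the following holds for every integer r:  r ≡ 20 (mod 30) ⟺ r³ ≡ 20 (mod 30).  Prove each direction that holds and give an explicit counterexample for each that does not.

(⇒) Suppose r ≡ 20 (mod 30). Write r = 30j + 20. Then (30j + 20)³ = 27000j³ + 54000j² + 36000j + 8000 = 30(900j³ + 1800j² + 1200j + 266) + 20, so r³ ≡ 20 (mod 30).

(⇐) Conversely, suppose r³ ≡ 20 (mod 30). The only residue r in {0, …, 29} with r³ ≡ 20 (mod 30) is r = 20, so r ≡ 20 (mod 30).

Both directions hold.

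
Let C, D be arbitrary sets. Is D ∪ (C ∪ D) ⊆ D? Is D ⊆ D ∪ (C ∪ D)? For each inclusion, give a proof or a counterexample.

Forward inclusion. This inclusion fails. Take C = {1}, D = ∅; then 1 ∈ D ∪ (C ∪ D) but 1 ∉ D.

Reverse inclusion. Let x ∈ D. Then either x ∈ D and x ∉ C; or x ∈ C ∩ D. In each case x ∈ D ∪ (C ∪ D), so D ⊆ D ∪ (C ∪ D).

The sets are not equal: only the reverse inclusion holds.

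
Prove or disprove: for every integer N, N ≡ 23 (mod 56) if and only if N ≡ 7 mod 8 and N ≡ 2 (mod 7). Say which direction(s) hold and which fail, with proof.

(→) Suppose N ≡ 23 (mod 56); write N = 56j + 23. Since 8 ∣ 56, reducing mod 8 gives N ≡ 23 ≡ 7 (mod 8); since 7 ∣ 56, reducing mod 7 gives N ≡ 23 ≡ 2 (mod 7).

(←) Conversely, if N ≡ 7 (mod 8) and N ≡ 2 (mod 7), then by the Chinese remainder theorem N ≡ 23 (mod 56). This is exactly N ≡ 23 (mod 56).

Both implications hold.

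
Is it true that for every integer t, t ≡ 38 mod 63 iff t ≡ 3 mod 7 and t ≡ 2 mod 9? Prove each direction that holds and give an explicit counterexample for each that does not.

Forward direction. Suppose t ≡ 38 (mod 63); write t = 63j + 38. Since 7 ∣ 63, reducing mod 7 gives t ≡ 38 ≡ 3 (mod 7); since 9 ∣ 63, reducing mod 9 gives t ≡ 38 ≡ 2 (mod 9).

Converse. If t ≡ 3 (mod 7) and t ≡ 2 (mod 9), then by the Chinese remainder theorem t ≡ 38 (mod 63). This is exactly t ≡ 38 (mod 63).

Both directions hold.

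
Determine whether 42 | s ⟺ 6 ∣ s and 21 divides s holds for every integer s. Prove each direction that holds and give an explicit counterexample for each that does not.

The biconditional holds.

Forward direction. If 42 ∣ s, write s = 42q. Since 42 = 7·6, s = 6·(7q), so 6 ∣ s; and since 42 = 2·21, s = 21·(2q), so 21 ∣ s.

Converse. Suppose 6 ∣ s and 21 ∣ s. Any common multiple of 6 and 21 is a multiple of their lcm; here lcm(6, 21) = 6·21/gcd(6, 21) = 126/3 = 42, so 42 ∣ s.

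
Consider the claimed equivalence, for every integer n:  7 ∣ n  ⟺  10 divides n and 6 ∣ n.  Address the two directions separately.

Neither direction holds.

(⇒) This fails: take n = 7. Certainly 7 ∣ 7, but 10 ∤ 7.

(⇐) This fails: take n = 30. Both 10 ∣ 30 and 6 ∣ 30, yet 30 is not a multiple of 7 (since 30 = 4·7 + 2), so 7 ∤ 30.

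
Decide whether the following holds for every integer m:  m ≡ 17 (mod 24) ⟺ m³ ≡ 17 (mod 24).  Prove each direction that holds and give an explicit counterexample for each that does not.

Both implications hold.

(⟹) Suppose m ≡ 17 (mod 24). Write m = 24j + 17. Then (24j + 17)³ = 13824j³ + 29376j² + 20808j + 4913 = 24(576j³ + 1224j² + 867j + 204) + 17, so m³ ≡ 17 (mod 24).

(⟸) Conversely, suppose m³ ≡ 17 (mod 24). The only residue r in {0, …, 23} with r³ ≡ 17 (mod 24) is r = 17, so m ≡ 17 (mod 24).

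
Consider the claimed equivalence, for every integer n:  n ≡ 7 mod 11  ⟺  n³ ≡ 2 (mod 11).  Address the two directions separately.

(→) Suppose n ≡ 7 mod 11. Write n = 11j + 7. Then (11j + 7)³ = 1331j³ + 2541j² + 1617j + 343 = 11(121j³ + 231j² + 147j + 31) + 2, so n³ ≡ 2 (mod 11).

(←) For the converse, argue contrapositively. If n ≢ 7 (mod 11), then n is congruent to one of 0, 1, 2, 3, 4, 5, 6, 8, 9, 10 modulo 11, and these give n³ ≡ 0, 1, 8, 5, 9, 4, 7, 6, 3, 10 respectively — never 2.

Both directions hold; the statement is true.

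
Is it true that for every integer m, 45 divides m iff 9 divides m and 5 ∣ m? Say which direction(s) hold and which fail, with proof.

Both directions hold; the statement is true.

(⟸) Suppose 9 ∣ m and 5 ∣ m. Any common multiple of 9 and 5 is a multiple of their lcm; here gcd(9, 5) = 1, so lcm(9, 5) = 9·5 = 45, so 45 ∣ m.

(⟹) If 45 ∣ m, write m = 45q. Since 45 = 5·9, m = 9·(5q), so 9 ∣ m; and since 45 = 9·5, m = 5·(9q), so 5 ∣ m.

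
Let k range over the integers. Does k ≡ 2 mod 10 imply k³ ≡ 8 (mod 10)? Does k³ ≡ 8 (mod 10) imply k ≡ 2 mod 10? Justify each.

Both directions hold; the statement is true.

[⇒] Suppose k ≡ 2 mod 10. Write k = 10j + 2. Then (10j + 2)³ = 1000j³ + 600j² + 120j + 8 = 10(100j³ + 60j² + 12j) + 8, so k³ ≡ 8 (mod 10).

[⇐] Conversely, suppose k³ ≡ 8 (mod 10). The only residue r in {0, …, 9} with r³ ≡ 8 (mod 10) is r = 2, so k ≡ 2 (mod 10).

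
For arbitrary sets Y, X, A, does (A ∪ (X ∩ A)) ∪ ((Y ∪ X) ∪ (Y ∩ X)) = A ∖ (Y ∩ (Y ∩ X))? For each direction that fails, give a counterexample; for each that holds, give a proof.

(⊆) This inclusion fails. Take Y = {1}, X = ∅, A = ∅; then 1 ∈ (A ∪ (X ∩ A)) ∪ ((Y ∪ X) ∪ (Y ∩ X)) but 1 ∉ A ∖ (Y ∩ (Y ∩ X)).

(⊇) Let x ∈ A ∖ (Y ∩ (Y ∩ X)). Then either x ∈ A and x ∉ Y, X; or x ∈ Y ∩ A and x ∉ X; or x ∈ X ∩ A and x ∉ Y. In each case x ∈ (A ∪ (X ∩ A)) ∪ ((Y ∪ X) ∪ (Y ∩ X)), so A ∖ (Y ∩ (Y ∩ X)) ⊆ (A ∪ (X ∩ A)) ∪ ((Y ∪ X) ∪ (Y ∩ X)).

The sets are not equal: only the reverse inclusion holds.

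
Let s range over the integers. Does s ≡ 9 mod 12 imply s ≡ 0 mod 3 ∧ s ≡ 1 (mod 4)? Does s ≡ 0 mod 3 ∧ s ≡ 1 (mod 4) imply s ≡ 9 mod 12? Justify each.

(⇐) If s ≡ 0 (mod 3) and s ≡ 1 (mod 4), then by the Chinese remainder theorem s ≡ 9 (mod 12). This is exactly s ≡ 9 (mod 12).

(⇒) Suppose s ≡ 9 (mod 12); write s = 12j + 9. Since 3 ∣ 12, reducing mod 3 gives s ≡ 9 ≡ 0 (mod 3); since 4 ∣ 12, reducing mod 4 gives s ≡ 9 ≡ 1 (mod 4).

Equivalent; both directions hold.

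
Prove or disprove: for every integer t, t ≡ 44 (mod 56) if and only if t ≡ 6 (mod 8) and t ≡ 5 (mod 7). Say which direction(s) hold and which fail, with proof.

Both directions fail.

(⟹) This fails: t = 44 gives 44 ≡ 44 (mod 56) but 44 ≡ 4 (mod 8), so the conjunction on the right does not hold.

(⟸) This fails: t = 54 satisfies both congruences on the right (54 ≡ 6 mod 8 and 54 ≡ 5 mod 7) yet 54 ≡ 54 (mod 56), not 44.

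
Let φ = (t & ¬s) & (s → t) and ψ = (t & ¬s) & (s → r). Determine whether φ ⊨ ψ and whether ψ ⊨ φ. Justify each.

(→) Assume the antecedent. If s is true, the antecedent cannot hold. If s is false, the antecedent forces (s = F, t = T, r = F) or (s = F, t = T, r = T), and (t & ¬s) & (s → r) holds there. Either way (t & ¬s) & (s → r) holds.

(←) Assume the antecedent. If s is true, the antecedent cannot hold. If s is false, the antecedent forces (s = F, t = T, r = F) or (s = F, t = T, r = T), and (t & ¬s) & (s → t) holds there. Either way (t & ¬s) & (s → t) holds.

The biconditional holds.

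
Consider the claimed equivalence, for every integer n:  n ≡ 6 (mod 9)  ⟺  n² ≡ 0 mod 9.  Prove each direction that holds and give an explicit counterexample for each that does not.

[⇒] Suppose n ≡ 6 (mod 9). Write n = 9j + 6. Then (9j + 6)² = 81j² + 108j + 36 = 9(9j² + 12j + 4) + 0, so n² ≡ 0 (mod 9).

[⇐] This fails: take n = 0. Then 0² = 0 ≡ 0 (mod 9), yet 0 ≡ 0 (mod 9), not 6.

(⇒) holds; (⇐) fails.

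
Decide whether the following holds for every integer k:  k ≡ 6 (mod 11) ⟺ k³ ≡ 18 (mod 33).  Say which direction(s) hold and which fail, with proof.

Only the reverse direction holds.

(→) This fails: take k = 17. Then 17 ≡ 6 (mod 11), but 17³ = 4913 ≡ 29 (mod 33), not 18.

(←) Conversely, the residues r modulo 33 with r³ ≡ 18 (mod 33) are exactly {6}, and each is ≡ 6 (mod 11).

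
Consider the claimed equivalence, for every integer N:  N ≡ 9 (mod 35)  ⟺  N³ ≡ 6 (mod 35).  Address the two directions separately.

Neither implication holds.

[⇒] This fails: take N = 9. Then 9 ≡ 9 (mod 35), but 9³ = 729 ≡ 29 (mod 35), not 6.

[⇐] This fails: take N = 6. Then 6³ = 216 ≡ 6 (mod 35), yet 6 ≡ 6 (mod 35), not 9.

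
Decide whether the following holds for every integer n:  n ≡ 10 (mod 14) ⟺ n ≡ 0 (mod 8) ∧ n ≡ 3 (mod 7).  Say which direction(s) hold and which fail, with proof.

(⇒) This fails: n = 10 gives 10 ≡ 10 (mod 14) but 10 ≡ 2 (mod 8), so the conjunction on the right does not hold.

(⇐) Conversely, if n ≡ 0 (mod 8) and n ≡ 3 (mod 7), then by the Chinese remainder theorem n ≡ 24 (mod 56). Since 24 ≡ 10 (mod 14) and 14 ∣ 56, we get n ≡ 10 (mod 14).

Only the reverse direction holds.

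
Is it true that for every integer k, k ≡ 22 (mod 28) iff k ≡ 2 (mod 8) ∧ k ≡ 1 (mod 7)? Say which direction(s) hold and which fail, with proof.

[⇒] This fails: k = 22 gives 22 ≡ 22 (mod 28) but 22 ≡ 6 (mod 8), so the conjunction on the right does not hold.

[⇐] Conversely, if k ≡ 2 (mod 8) and k ≡ 1 (mod 7), then by the Chinese remainder theorem k ≡ 50 (mod 56). Since 50 ≡ 22 (mod 28) and 28 ∣ 56, we get k ≡ 22 (mod 28).

Not equivalent: only (⇐) holds.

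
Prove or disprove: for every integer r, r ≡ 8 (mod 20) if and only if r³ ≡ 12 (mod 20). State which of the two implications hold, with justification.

Only the forward direction holds.

(→) Suppose r ≡ 8 (mod 20). Write r = 20j + 8. Then (20j + 8)³ = 8000j³ + 9600j² + 3840j + 512 = 20(400j³ + 480j² + 192j + 25) + 12, so r³ ≡ 12 (mod 20).

(←) This fails: take r = 18. Then 18³ = 5832 ≡ 12 (mod 20), yet 18 ≡ 18 (mod 20), not 8.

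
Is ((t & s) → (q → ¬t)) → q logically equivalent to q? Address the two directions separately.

The biconditional holds.

[⇐] Assume the antecedent. If s is true, the antecedent forces (s = T, q = T, t = F) or (s = T, q = T, t = T), and ((t & s) → (q → ¬t)) → q holds there. If s is false, the antecedent forces (s = F, q = T, t = F) or (s = F, q = T, t = T), and ((t & s) → (q → ¬t)) → q holds there. Either way ((t & s) → (q → ¬t)) → q holds.

[⇒] Assume the antecedent. If s is true, the antecedent forces (s = T, q = T, t = F) or (s = T, q = T, t = T), and q holds there. If s is false, the antecedent forces (s = F, q = T, t = F) or (s = F, q = T, t = T), and q holds there. Either way q holds.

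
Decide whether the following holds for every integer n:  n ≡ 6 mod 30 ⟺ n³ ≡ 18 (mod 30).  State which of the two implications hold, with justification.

Both directions fail.

Forward direction. This fails: take n = 6. Then 6 ≡ 6 (mod 30), but 6³ = 216 ≡ 6 (mod 30), not 18.

Converse. This fails: take n = 12. Then 12³ = 1728 ≡ 18 (mod 30), yet 12 ≡ 12 (mod 30), not 6.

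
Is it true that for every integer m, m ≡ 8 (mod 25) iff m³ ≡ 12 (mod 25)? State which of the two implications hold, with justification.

Both implications hold.

[⇒] Suppose m ≡ 8 (mod 25). Write m = 25j + 8. Then (25j + 8)³ = 15625j³ + 15000j² + 4800j + 512 = 25(625j³ + 600j² + 192j + 20) + 12, so m³ ≡ 12 (mod 25).

[⇐] Conversely, suppose m³ ≡ 12 (mod 25). The only residue r in {0, …, 24} with r³ ≡ 12 (mod 25) is r = 8, so m ≡ 8 (mod 25).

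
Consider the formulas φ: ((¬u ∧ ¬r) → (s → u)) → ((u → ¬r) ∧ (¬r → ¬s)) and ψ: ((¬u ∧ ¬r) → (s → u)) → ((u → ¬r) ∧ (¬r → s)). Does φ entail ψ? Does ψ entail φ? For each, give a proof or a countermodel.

Both directions fail.

(⇒) This fails. Under r = F, s = F, u = F, the left side is true but the right side is false.

(⇐) This fails. Under r = F, s = T, u = T, the left side is false but the right side is true.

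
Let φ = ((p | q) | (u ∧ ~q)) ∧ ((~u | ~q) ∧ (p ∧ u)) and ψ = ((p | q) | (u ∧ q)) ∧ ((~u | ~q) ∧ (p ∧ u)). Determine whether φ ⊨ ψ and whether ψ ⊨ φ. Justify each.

Forward direction. Assume the antecedent. If q is true, the antecedent cannot hold. If q is false, the antecedent forces (q = F, u = T, p = T), and the consequent holds there. Either way the consequent holds.

Converse. Assume the antecedent. If q is true, the antecedent cannot hold. If q is false, the antecedent forces (q = F, u = T, p = T), and the consequent holds there. Either way the consequent holds.

Equivalent; both directions hold.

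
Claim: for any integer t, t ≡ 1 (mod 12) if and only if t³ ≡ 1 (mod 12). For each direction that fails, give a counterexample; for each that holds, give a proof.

Equivalent; both directions hold.

[⇒] Suppose t ≡ 1 (mod 12). Write t = 12j + 1. Then (12j + 1)³ = 1728j³ + 432j² + 36j + 1 = 12(144j³ + 36j² + 3j) + 1, so t³ ≡ 1 (mod 12).

[⇐] Conversely, suppose t³ ≡ 1 (mod 12). The only residue r in {0, …, 11} with r³ ≡ 1 (mod 12) is r = 1, so t ≡ 1 (mod 12).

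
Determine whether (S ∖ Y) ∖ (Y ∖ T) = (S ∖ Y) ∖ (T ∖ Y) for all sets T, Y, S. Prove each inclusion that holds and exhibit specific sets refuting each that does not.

(⊆) fails; (⊇) holds.

(⟹) This inclusion fails. Take T = {1}, Y = ∅, S = {1}; then 1 ∈ (S ∖ Y) ∖ (Y ∖ T) but 1 ∉ (S ∖ Y) ∖ (T ∖ Y).

(⟸) Let x ∈ (S ∖ Y) ∖ (T ∖ Y). Then x ∈ S and x ∉ T, Y, from which x ∈ (S ∖ Y) ∖ (Y ∖ T).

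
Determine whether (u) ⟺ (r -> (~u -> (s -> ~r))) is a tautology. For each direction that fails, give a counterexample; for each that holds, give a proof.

Only the forward implication holds.

(→) Assume the antecedent. If s is true, the antecedent forces (s = T, u = T, r = F) or (s = T, u = T, r = T), and r -> (~u -> (s -> ~r)) holds there. If s is false, r -> (~u -> (s -> ~r)) reduces to true regardless of the other variables. Either way r -> (~u -> (s -> ~r)) holds.

(←) This fails. Under s = F, u = F, r = F, the left side is false but the right side is true.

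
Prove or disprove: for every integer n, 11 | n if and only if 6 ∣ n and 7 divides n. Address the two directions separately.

Forward direction. This fails: take n = 11. Certainly 11 ∣ 11, but 6 ∤ 11.

Converse. This fails: take n = 42. Both 6 ∣ 42 and 7 ∣ 42, yet 42 is not a multiple of 11 (since 42 = 3·11 + 9), so 11 ∤ 42.

Neither implication holds.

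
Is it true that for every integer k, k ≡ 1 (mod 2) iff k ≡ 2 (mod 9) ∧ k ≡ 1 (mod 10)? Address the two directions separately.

Not equivalent: only (⇐) holds.

[⇐] If k ≡ 2 (mod 9) and k ≡ 1 (mod 10), then by the Chinese remainder theorem k ≡ 11 (mod 90). Since 11 ≡ 1 (mod 2) and 2 ∣ 90, we get k ≡ 1 (mod 2).

[⇒] This fails: k = 1 gives 1 ≡ 1 (mod 2) but 1 ≡ 1 (mod 9), so the conjunction on the right does not hold.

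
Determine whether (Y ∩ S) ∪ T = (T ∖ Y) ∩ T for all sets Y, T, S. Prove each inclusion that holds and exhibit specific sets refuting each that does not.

(⊆) fails; (⊇) holds.

Forward inclusion. This inclusion fails. Take Y = {1}, T = {1}, S = ∅; then 1 ∈ (Y ∩ S) ∪ T but 1 ∉ (T ∖ Y) ∩ T.

Reverse inclusion. Let x ∈ (T ∖ Y) ∩ T. Then either x ∈ T and x ∉ Y, S; or x ∈ T ∩ S and x ∉ Y. In each case x ∈ (Y ∩ S) ∪ T, so (T ∖ Y) ∩ T ⊆ (Y ∩ S) ∪ T.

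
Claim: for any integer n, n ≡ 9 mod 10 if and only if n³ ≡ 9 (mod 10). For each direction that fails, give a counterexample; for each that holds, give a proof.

(⟹) Suppose n ≡ 9 mod 10. Write n = 10j + 9. Then (10j + 9)³ = 1000j³ + 2700j² + 2430j + 729 = 10(100j³ + 270j² + 243j + 72) + 9, so n³ ≡ 9 (mod 10).

(⟸) Conversely, suppose n³ ≡ 9 (mod 10). The only residue r in {0, …, 9} with r³ ≡ 9 (mod 10) is r = 9, so n ≡ 9 (mod 10).

Equivalent; both directions hold.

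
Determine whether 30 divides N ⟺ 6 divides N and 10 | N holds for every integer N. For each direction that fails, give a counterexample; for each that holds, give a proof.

(⟹) If 30 ∣ N, write N = 30q. Since 30 = 5·6, N = 6·(5q), so 6 ∣ N; and since 30 = 3·10, N = 10·(3q), so 10 ∣ N.

(⟸) Suppose 6 ∣ N and 10 ∣ N. Any common multiple of 6 and 10 is a multiple of their lcm; here lcm(6, 10) = 6·10/gcd(6, 10) = 60/2 = 30, so 30 ∣ N.

Equivalent; both directions hold.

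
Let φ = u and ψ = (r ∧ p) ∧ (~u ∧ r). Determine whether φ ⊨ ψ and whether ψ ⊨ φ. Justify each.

[⇒] This fails. Under r = F, p = F, u = T, the left side is true but the right side is false.

[⇐] This fails. Under r = T, p = T, u = F, the left side is false but the right side is true.

(⇒) fails and (⇐) fails.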